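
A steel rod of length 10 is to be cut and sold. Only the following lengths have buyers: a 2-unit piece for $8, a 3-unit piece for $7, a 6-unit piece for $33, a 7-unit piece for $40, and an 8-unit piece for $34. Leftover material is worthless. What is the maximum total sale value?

Consider every possible first cut. best[k] is the best of p[i]+best[k−i] over all sellable i≤k.
best[1] = 0
best[2] = 8
best[3] = 8
best[4] = 16  (first piece 2, then best[2]=8)
best[5] = 16
best[6] = 33
best[7] = 40
best[8] = 41  (first piece 2, then best[6]=33)
best[9] = 48  (first piece 2, then best[7]=40)
best[10] = 49  (first piece 2, then best[8]=41)
One optimal cutting: 6 + 2 + 2 → $49.

49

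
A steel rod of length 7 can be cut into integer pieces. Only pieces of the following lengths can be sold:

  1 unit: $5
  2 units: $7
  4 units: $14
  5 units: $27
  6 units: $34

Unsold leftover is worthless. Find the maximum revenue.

39

Let f[k] be the best obtainable value from length k. For each k, try every first piece i and keep the best of price[i] + f[k−i].
f[1] = 5
f[2] = 10  (first piece 1, then f[1]=5)
f[3] = 15  (first piece 1, then f[2]=10)
f[4] = 20  (first piece 1, then f[3]=15)
f[5] = 27
f[6] = 34
f[7] = 39  (first piece 1, then f[6]=34)
One optimal cutting: 6 + 1 → $39.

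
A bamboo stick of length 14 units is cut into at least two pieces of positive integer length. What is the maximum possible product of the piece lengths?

162

Define m[k] = max over 1≤i<k of i · max(k−i, m[k−i]); the inner max lets the remainder stay uncut if that's better.
m[2] = 1·max(1,0) = 1·1 = 1
m[3] = 1·max(2,1) = 1·2 = 2
m[4] = 2·max(2,1) = 2·2 = 4
m[5] = 2·max(3,2) = 2·3 = 6
m[6] = 3·max(3,2) = 3·3 = 9
m[7] = 2·max(5,6) = 2·6 = 12
m[8] = 2·max(6,9) = 2·9 = 18
m[9] = 3·max(6,9) = 3·9 = 27
m[10] = 2·max(8,18) = 2·18 = 36
m[11] = 2·max(9,27) = 2·27 = 54
m[12] = 3·max(9,27) = 3·27 = 81
m[13] = 2·max(11,54) = 2·54 = 108
m[14] = 2·max(12,81) = 2·81 = 162
One optimal split: 3 + 3 + 3 + 3 + 2; product 3·3·3·3·2 = 162.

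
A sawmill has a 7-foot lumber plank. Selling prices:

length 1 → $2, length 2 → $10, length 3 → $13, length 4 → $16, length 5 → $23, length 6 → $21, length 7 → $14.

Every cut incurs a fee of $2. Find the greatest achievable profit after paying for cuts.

31

Build net[k] bottom-up: net[k] = max over allowed piece i of (p[i] + net[k−i]) − 2 per cut.
net[1] = 2
net[2] = 10
net[3] = 13
net[4] = 18  (first piece 2, then net[2]=10)
net[5] = 23
net[6] = 26  (first piece 2, then net[4]=18)
net[7] = 31  (first piece 2, then net[5]=23)
One optimal plan: pieces 5 + 2 (1 cut) → $33 − $2 = $31.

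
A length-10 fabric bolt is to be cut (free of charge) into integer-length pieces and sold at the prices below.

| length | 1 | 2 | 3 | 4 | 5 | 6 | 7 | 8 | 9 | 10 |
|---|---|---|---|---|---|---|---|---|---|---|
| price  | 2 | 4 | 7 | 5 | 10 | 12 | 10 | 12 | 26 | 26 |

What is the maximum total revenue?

28

Consider every possible first cut. r[k] is the best of p[i]+r[k−i] over all sellable i≤k.
r[1] = 2
r[2] = 4  (first piece 1, then r[1]=2)
r[3] = 7
r[4] = 9  (first piece 1, then r[3]=7)
r[5] = 11  (first piece 1, then r[4]=9)
r[6] = 14  (first piece 3, then r[3]=7)
r[7] = 16  (first piece 1, then r[6]=14)
r[8] = 18  (first piece 1, then r[7]=16)
r[9] = 26
r[10] = 28  (first piece 1, then r[9]=26)
One optimal cutting: 9 + 1 → $26 + $2 = $28.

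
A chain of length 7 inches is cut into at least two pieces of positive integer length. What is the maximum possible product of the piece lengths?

12

Fill prod[k] for k=2..7: at each k try every first piece i and multiply by the better of (k−i) uncut or prod[k−i].
prod[2] = 1×max(1,0) = 1×1 = 1
prod[3] = max(1×2, 2×1) = 2
prod[4] = max(1×3, 2×2, 3×1) = 4
prod[5] = max(1×4, 2×3, 3×2, 4×1) = 6
prod[6] = max(1×6, 2×4, 3×3, 4×2, 5×1) = 9
prod[7] = max(1×9, 2×6, 3×4, 4×3, 5×2, 6×1) = 12
One optimal split: 3 + 2 + 2; product 3×2×2 = 12.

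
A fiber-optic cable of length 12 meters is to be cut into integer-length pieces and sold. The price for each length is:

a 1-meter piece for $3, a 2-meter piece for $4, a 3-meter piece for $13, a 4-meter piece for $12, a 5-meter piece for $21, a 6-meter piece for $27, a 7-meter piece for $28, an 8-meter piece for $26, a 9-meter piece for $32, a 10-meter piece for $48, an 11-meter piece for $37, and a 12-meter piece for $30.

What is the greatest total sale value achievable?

Let R[k] be the best obtainable value from length k. For each k, try every first piece i and keep the best of price[i] + R[k−i].
R[1] = 3
R[2] = max(3+3, 4+0) = 6
R[3] = max(3+6, 4+3, 13+0) = 13
R[4] = max(3+13, 4+6, 13+3, 12+0) = 16
R[5] = max(3+16, 4+13, 13+6, 12+3, 21+0) = 21
R[6] = max(3+21, 4+16, 13+13, 12+6, 21+3, 27+0) = 27
R[7] = max(3+27, 4+21, 13+16, …, 27+3, 28+0) = 30
R[8] = max(3+30, 4+27, 13+21, …, 28+3, 26+0) = 34
R[9] = max(3+34, 4+30, 13+27, …, 26+3, 32+0) = 40
R[10] = max(3+40, 4+34, 13+30, …, 32+3, 48+0) = 48
R[11] = max(3+48, 4+40, 13+34, …, 48+3, 37+0) = 51
R[12] = max(3+51, 4+48, 13+40, …, 37+3, 30+0) = 54
One optimal cutting: 10 + 1 + 1 → $48 + $3 + $3 = $54.

54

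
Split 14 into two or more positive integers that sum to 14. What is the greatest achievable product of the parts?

Define f[k] = max over 1≤i<k of i · max(k−i, f[k−i]); the inner max lets the remainder stay uncut if that's better.
f[2] = 1×max(1,0) = 1×1 = 1
f[3] = max(1×2, 2×1) = 2
f[4] = max(1×3, 2×2, 3×1) = 4
f[5] = max(1×4, 2×3, 3×2, 4×1) = 6
f[6] = max(1×6, 2×4, 3×3, 4×2, 5×1) = 9
f[7] = max(1×9, 2×6, 3×4, 4×3, 5×2, 6×1) = 12
f[8] = max(1×12, 2×9, 3×6, …, 6×2, 7×1) = 18
f[9] = max(1×18, 2×12, 3×9, …, 7×2, 8×1) = 27
f[10] = max(1×27, 2×18, 3×12, …, 8×2, 9×1) = 36
f[11] = max(1×36, 2×27, 3×18, …, 9×2, 10×1) = 54
f[12] = max(1×54, 2×36, 3×27, …, 10×2, 11×1) = 81
f[13] = max(1×81, 2×54, 3×36, …, 11×2, 12×1) = 108
f[14] = max(1×108, 2×81, 3×54, …, 12×2, 13×1) = 162
One optimal split: 3 + 3 + 3 + 3 + 2; product 3×3×3×3×2 = 162.

162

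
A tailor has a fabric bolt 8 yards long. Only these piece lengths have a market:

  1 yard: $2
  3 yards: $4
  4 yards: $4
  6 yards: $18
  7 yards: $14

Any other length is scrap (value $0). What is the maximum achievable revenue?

22

Build best[k] bottom-up: best[k] = max over allowed piece i of (p[i] + best[k−i]).
best[1] = 2
best[2] = 4  (first piece 1, then best[1]=2)
best[3] = 6  (first piece 1, then best[2]=4)
best[4] = 8  (first piece 1, then best[3]=6)
best[5] = 10  (first piece 1, then best[4]=8)
best[6] = 18
best[7] = 20  (first piece 1, then best[6]=18)
best[8] = 22  (first piece 1, then best[7]=20)
One optimal cutting: 6 + 1 + 1 → $22.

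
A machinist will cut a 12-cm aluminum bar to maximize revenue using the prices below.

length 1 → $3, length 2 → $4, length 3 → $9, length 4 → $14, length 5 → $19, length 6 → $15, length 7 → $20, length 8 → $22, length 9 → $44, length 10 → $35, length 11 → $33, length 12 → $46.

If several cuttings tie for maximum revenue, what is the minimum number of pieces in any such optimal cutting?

2

Build r[k] bottom-up: r[k] = max over allowed piece i of (p[i] + r[k−i]).
r[1] = 3
r[2] = max(3+3, 4+0) = 6
r[3] = max(3+6, 4+3, 9+0) = 9
r[4] = max(3+9, 4+6, 9+3, 14+0) = 14
r[5] = max(3+14, 4+9, 9+6, 14+3, 19+0) = 19
r[6] = max(3+19, 4+14, 9+9, 14+6, 19+3, 15+0) = 22
r[7] = max(3+22, 4+19, 9+14, …, 15+3, 20+0) = 25
r[8] = max(3+25, 4+22, 9+19, …, 20+3, 22+0) = 28
r[9] = max(3+28, 4+25, 9+22, …, 22+3, 44+0) = 44
r[10] = max(3+44, 4+28, 9+25, …, 44+3, 35+0) = 47
r[11] = max(3+47, 4+44, 9+28, …, 35+3, 33+0) = 50
r[12] = max(3+50, 4+47, 9+44, …, 33+3, 46+0) = 53
Maximum revenue is $53.
Now minimize piece count subject to staying optimal: for each k, pieces[k] = 1 + min over i with p[i]+r[k−i]=r[k] of pieces[k−i].
pieces[9] = 1
pieces[10] = 2
pieces[11] = 3
pieces[12] = 2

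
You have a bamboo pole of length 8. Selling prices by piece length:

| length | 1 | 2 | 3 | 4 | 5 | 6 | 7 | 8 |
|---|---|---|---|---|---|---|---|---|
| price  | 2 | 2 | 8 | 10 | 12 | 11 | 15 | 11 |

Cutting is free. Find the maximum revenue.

20

Consider every possible first cut. r[k] is the best of p[i]+r[k−i] over all sellable i≤k.
r[1] = 2
r[2] = 4  (first piece 1, then r[1]=2)
r[3] = 8
r[4] = 10  (first piece 1, then r[3]=8)
r[5] = 12  (first piece 1, then r[4]=10)
r[6] = 16  (first piece 3, then r[3]=8)
r[7] = 18  (first piece 1, then r[6]=16)
r[8] = 20  (first piece 1, then r[7]=18)
One optimal cutting: 3 + 3 + 1 + 1 → $8 + $8 + $2 + $2 = $20.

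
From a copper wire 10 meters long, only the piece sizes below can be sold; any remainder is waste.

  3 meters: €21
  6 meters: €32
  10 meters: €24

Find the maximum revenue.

63

Build f[k] bottom-up: f[k] = max over allowed piece i of (p[i] + f[k−i]).
f[1] = 0
f[2] = 0
f[3] = 21
f[4] = 21
f[5] = 21
f[6] = 42  (first piece 3, then f[3]=21)
f[7] = 42
f[8] = 42
f[9] = 63  (first piece 3, then f[6]=42)
f[10] = 63
One optimal cutting: pieces 3 + 3 + 3 with 1 meter of scrap → €63.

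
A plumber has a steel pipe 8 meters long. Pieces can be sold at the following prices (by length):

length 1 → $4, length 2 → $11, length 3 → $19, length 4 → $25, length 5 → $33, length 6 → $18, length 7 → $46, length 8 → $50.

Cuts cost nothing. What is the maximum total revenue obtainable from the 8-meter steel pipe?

52

Consider every possible first cut. v[k] is the best of p[i]+v[k−i] over all sellable i≤k.
v[1] = 4
v[2] = 11
v[3] = 19
v[4] = 25
v[5] = 33
v[6] = 38  (first piece 3, then v[3]=19)
v[7] = 46
v[8] = 52  (first piece 3, then v[5]=33)
One optimal cutting: 5 + 3 → $33 + $19 = $52.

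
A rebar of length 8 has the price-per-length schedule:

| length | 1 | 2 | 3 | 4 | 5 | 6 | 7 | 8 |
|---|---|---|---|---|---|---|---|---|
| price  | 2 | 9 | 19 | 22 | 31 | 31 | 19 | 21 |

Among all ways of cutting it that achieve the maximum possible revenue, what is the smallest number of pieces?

Consider every possible first cut. r[k] is the best of p[i]+r[k−i] over all sellable i≤k.
r[1] = 2
r[2] = max(2+2, 9+0) = 9
r[3] = max(2+9, 9+2, 19+0) = 19
r[4] = max(2+19, 9+9, 19+2, 22+0) = 22
r[5] = max(2+22, 9+19, 19+9, 22+2, 31+0) = 31
r[6] = max(2+31, 9+22, 19+19, 22+9, 31+2, 31+0) = 38
r[7] = max(2+38, 9+31, 19+22, …, 31+2, 19+0) = 41
r[8] = max(2+41, 9+38, 19+31, …, 19+2, 21+0) = 50
Maximum revenue is ₹50.
Now minimize piece count subject to staying optimal: for each k, pieces[k] = 1 + min over i with p[i]+r[k−i]=r[k] of pieces[k−i].
pieces[5] = 1
pieces[6] = 2
pieces[7] = 2
pieces[8] = 2

2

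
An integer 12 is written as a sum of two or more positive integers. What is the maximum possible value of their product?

81

Fill f[k] for k=2..12: at each k try every first piece i and multiply by the better of (k−i) uncut or f[k−i].
f[2] = 1·max(1,0) = 1·1 = 1
f[3] = 1·max(2,1) = 1·2 = 2
f[4] = 2·max(2,1) = 2·2 = 4
f[5] = 2·max(3,2) = 2·3 = 6
f[6] = 3·max(3,2) = 3·3 = 9
f[7] = 2·max(5,6) = 2·6 = 12
f[8] = 2·max(6,9) = 2·9 = 18
f[9] = 3·max(6,9) = 3·9 = 27
f[10] = 2·max(8,18) = 2·18 = 36
f[11] = 2·max(9,27) = 2·27 = 54
f[12] = 3·max(9,27) = 3·27 = 81
One optimal split: 3 + 3 + 3 + 3; product 3·3·3·3 = 81.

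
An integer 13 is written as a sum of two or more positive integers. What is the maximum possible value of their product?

Define m[k] = max over 1≤i<k of i · max(k−i, m[k−i]); the inner max lets the remainder stay uncut if that's better.
Small cases: m[2]=1, m[3]=2, m[4]=4, m[5]=6, m[6]=9, m[7]=12, m[8]=18.
m[9] = 3×max(6,9) = 3×9 = 27
m[10] = 2×max(8,18) = 2×18 = 36
m[11] = 2×max(9,27) = 2×27 = 54
m[12] = 3×max(9,27) = 3×27 = 81
m[13] = 2×max(11,54) = 2×54 = 108
One optimal split: 3 + 3 + 3 + 2 + 2; product 3×3×3×2×2 = 108.

108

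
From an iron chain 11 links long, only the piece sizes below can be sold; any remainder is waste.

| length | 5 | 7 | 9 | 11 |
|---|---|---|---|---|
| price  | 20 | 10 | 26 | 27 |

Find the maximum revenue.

Build best[k] bottom-up: best[k] = max over allowed piece i of (p[i] + best[k−i]).
best[1] = 0
best[2] = 0
best[3] = 0
best[4] = 0
best[5] = 20
best[6] = 20
best[7] = max(20+0, 10+0) = 20
best[8] = max(20+0, 10+0) = 20
best[9] = max(20+0, 10+0, 26+0) = 26
best[10] = max(20+20, 10+0, 26+0) = 40
best[11] = max(20+20, 10+0, 26+0, 27+0) = 40
One optimal cutting: pieces 5 + 5 with 1 link of scrap → $40.

40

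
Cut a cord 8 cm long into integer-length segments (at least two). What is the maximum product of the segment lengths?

18

Let f[k] be the best product for length k (with at least one cut). For each first piece i, the rest contributes max(k−i, f[k−i]).
f[2] = 1*max(1,0) = 1*1 = 1
f[3] = max(1*2, 2*1) = 2
f[4] = max(1*3, 2*2, 3*1) = 4
f[5] = max(1*4, 2*3, 3*2, 4*1) = 6
f[6] = max(1*6, 2*4, 3*3, 4*2, 5*1) = 9
f[7] = max(1*9, 2*6, 3*4, 4*3, 5*2, 6*1) = 12
f[8] = max(1*12, 2*9, 3*6, …, 6*2, 7*1) = 18
One optimal split: 3 + 3 + 2; product 3*3*2 = 18.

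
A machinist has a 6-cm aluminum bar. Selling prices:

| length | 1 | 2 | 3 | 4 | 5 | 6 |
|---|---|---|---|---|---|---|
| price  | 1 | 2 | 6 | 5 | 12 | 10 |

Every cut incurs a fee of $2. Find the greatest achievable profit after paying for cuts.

11

Build r[k] bottom-up: r[k] = max over allowed piece i of (p[i] + r[k−i]) − 2 per cut.
r[1] = 1
r[2] = 2
r[3] = 6
r[4] = 5  (first piece 1, then r[3]=6)
r[5] = 12
r[6] = 11  (first piece 1, then r[5]=12)
One optimal plan: pieces 5 + 1 (1 cut) → $13 − $2 = $11.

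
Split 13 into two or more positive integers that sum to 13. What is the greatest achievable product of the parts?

Fill m[k] for k=2..13: at each k try every first piece i and multiply by the better of (k−i) uncut or m[k−i].
m[2] = 1·max(1,0) = 1·1 = 1
m[3] = max(1·2, 2·1) = 2
m[4] = max(1·3, 2·2, 3·1) = 4
m[5] = max(1·4, 2·3, 3·2, 4·1) = 6
m[6] = max(1·6, 2·4, 3·3, 4·2, 5·1) = 9
m[7] = max(1·9, 2·6, 3·4, 4·3, 5·2, 6·1) = 12
m[8] = max(1·12, 2·9, 3·6, …, 6·2, 7·1) = 18
m[9] = max(1·18, 2·12, 3·9, …, 7·2, 8·1) = 27
m[10] = max(1·27, 2·18, 3·12, …, 8·2, 9·1) = 36
m[11] = max(1·36, 2·27, 3·18, …, 9·2, 10·1) = 54
m[12] = max(1·54, 2·36, 3·27, …, 10·2, 11·1) = 81
m[13] = max(1·81, 2·54, 3·36, …, 11·2, 12·1) = 108
One optimal split: 3 + 3 + 3 + 2 + 2; product 3·3·3·2·2 = 108.

108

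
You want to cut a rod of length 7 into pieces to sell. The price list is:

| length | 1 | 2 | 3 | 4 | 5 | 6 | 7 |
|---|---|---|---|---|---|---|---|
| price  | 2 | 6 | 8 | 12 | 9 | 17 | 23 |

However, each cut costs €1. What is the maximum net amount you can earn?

23

Consider every possible first cut. r[k] is the best of p[i]+r[k−i] over all sellable i≤k, charging 1 whenever i<k.
r[1] = 2
r[2] = max(2+2-1, 6+0) = 6
r[3] = max(2+6-1, 6+2-1, 8+0) = 8
r[4] = max(2+8-1, 6+6-1, 8+2-1, 12+0) = 12
r[5] = max(2+12-1, 6+8-1, 8+6-1, 12+2-1, 9+0) = 13
r[6] = max(2+13-1, 6+12-1, 8+8-1, 12+6-1, 9+2-1, 17+0) = 17
r[7] = max(2+17-1, 6+13-1, 8+12-1, …, 17+2-1, 23+0) = 23
Best is to make no cuts and sell whole for €23.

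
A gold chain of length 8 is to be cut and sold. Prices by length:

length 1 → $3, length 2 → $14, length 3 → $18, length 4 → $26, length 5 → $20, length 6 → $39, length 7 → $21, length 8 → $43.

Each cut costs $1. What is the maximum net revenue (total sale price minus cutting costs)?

53

Build net[k] bottom-up: net[k] = max over allowed piece i of (p[i] + net[k−i]) − 1 per cut.
net[1] = 3
net[2] = max(3+3-1, 14+0) = 14
net[3] = max(3+14-1, 14+3-1, 18+0) = 18
net[4] = max(3+18-1, 14+14-1, 18+3-1, 26+0) = 27
net[5] = max(3+27-1, 14+18-1, 18+14-1, 26+3-1, 20+0) = 31
net[6] = max(3+31-1, 14+27-1, 18+18-1, 26+14-1, 20+3-1, 39+0) = 40
net[7] = max(3+40-1, 14+31-1, 18+27-1, …, 39+3-1, 21+0) = 44
net[8] = max(3+44-1, 14+40-1, 18+31-1, …, 21+3-1, 43+0) = 53
One optimal plan: pieces 2 + 2 + 2 + 2 (3 cuts) → $56 − $3 = $53.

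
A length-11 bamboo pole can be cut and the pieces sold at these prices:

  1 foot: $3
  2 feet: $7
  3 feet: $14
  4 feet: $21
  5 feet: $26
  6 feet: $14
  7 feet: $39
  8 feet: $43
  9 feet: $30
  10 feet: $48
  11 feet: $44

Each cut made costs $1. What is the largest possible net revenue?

59

Consider every possible first cut. v[k] is the best of p[i]+v[k−i] over all sellable i≤k, charging 1 whenever i<k.
v[1] = 3
v[2] = 7
v[3] = 14
v[4] = 21
v[5] = 26
v[6] = 28  (first piece 1, then v[5]=26)
v[7] = 39
v[8] = 43
v[9] = 46  (first piece 4, then v[5]=26)
v[10] = 52  (first piece 3, then v[7]=39)
v[11] = 59  (first piece 4, then v[7]=39)
One optimal plan: pieces 7 + 4 (1 cut) → $60 − $1 = $59.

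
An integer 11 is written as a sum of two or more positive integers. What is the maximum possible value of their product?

Define prod[k] = max over 1≤i<k of i · max(k−i, prod[k−i]); the inner max lets the remainder stay uncut if that's better.
Small cases: prod[2]=1, prod[3]=2.
prod[4] = max(1·3, 2·2, 3·1) = 4
prod[5] = max(1·4, 2·3, 3·2, 4·1) = 6
prod[6] = max(1·6, 2·4, 3·3, 4·2, 5·1) = 9
prod[7] = max(1·9, 2·6, 3·4, 4·3, 5·2, 6·1) = 12
prod[8] = max(1·12, 2·9, 3·6, …, 6·2, 7·1) = 18
prod[9] = max(1·18, 2·12, 3·9, …, 7·2, 8·1) = 27
prod[10] = max(1·27, 2·18, 3·12, …, 8·2, 9·1) = 36
prod[11] = max(1·36, 2·27, 3·18, …, 9·2, 10·1) = 54
One optimal split: 3 + 3 + 3 + 2; product 3·3·3·2 = 54.

54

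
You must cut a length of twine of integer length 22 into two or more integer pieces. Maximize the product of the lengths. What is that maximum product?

Fill prod[k] for k=2..22: at each k try every first piece i and multiply by the better of (k−i) uncut or prod[k−i].
prod[2] = 1×max(1,0) = 1×1 = 1
prod[3] = 1×max(2,1) = 1×2 = 2
prod[4] = 2×max(2,1) = 2×2 = 4
prod[5] = 2×max(3,2) = 2×3 = 6
prod[6] = 3×max(3,2) = 3×3 = 9
prod[7] = 2×max(5,6) = 2×6 = 12
prod[8] = 2×max(6,9) = 2×9 = 18
prod[9] = 3×max(6,9) = 3×9 = 27
prod[10] = 2×max(8,18) = 2×18 = 36
prod[11] = 2×max(9,27) = 2×27 = 54
prod[12] = 3×max(9,27) = 3×27 = 81
prod[13] = 2×max(11,54) = 2×54 = 108
prod[14] = 2×max(12,81) = 2×81 = 162
prod[15] = 3×max(12,81) = 3×81 = 243
prod[16] = 2×max(14,162) = 2×162 = 324
prod[17] = 2×max(15,243) = 2×243 = 486
prod[18] = 3×max(15,243) = 3×243 = 729
prod[19] = 2×max(17,486) = 2×486 = 972
prod[20] = 2×max(18,729) = 2×729 = 1458
prod[21] = 3×max(18,729) = 3×729 = 2187
prod[22] = 2×max(20,1458) = 2×1458 = 2916
One optimal split: 3 + 3 + 3 + 3 + 3 + 3 + 2 + 2; product 3×3×3×3×3×3×2×2 = 2916.

2916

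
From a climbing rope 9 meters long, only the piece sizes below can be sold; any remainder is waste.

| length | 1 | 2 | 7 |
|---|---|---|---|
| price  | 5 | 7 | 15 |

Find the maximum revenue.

45

Let r[k] be the best obtainable value from length k. For each k, try every first piece i and keep the best of price[i] + r[k−i].
r[1] = 5
r[2] = max(5+5, 7+0) = 10
r[3] = max(5+10, 7+5) = 15
r[4] = max(5+15, 7+10) = 20
r[5] = max(5+20, 7+15) = 25
r[6] = max(5+25, 7+20) = 30
r[7] = max(5+30, 7+25, 15+0) = 35
r[8] = max(5+35, 7+30, 15+5) = 40
r[9] = max(5+40, 7+35, 15+10) = 45
One optimal cutting: 1 + 1 + 1 + 1 + 1 + 1 + 1 + 1 + 1 → €45.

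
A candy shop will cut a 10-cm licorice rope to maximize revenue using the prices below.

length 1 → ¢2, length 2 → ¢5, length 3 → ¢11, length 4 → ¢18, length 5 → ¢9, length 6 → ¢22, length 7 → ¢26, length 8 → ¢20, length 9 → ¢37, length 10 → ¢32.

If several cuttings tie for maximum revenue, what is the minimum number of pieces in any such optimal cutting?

Build r[k] bottom-up: r[k] = max over allowed piece i of (p[i] + r[k−i]).
r[1] = 2
r[2] = 5
r[3] = 11
r[4] = 18
r[5] = 20  (first piece 1, then r[4]=18)
r[6] = 23  (first piece 2, then r[4]=18)
r[7] = 29  (first piece 3, then r[4]=18)
r[8] = 36  (first piece 4, then r[4]=18)
r[9] = 38  (first piece 1, then r[8]=36)
r[10] = 41  (first piece 2, then r[8]=36)
Maximum revenue is ¢41.
Now minimize piece count subject to staying optimal: for each k, pieces[k] = 1 + min over i with p[i]+r[k−i]=r[k] of pieces[k−i].
pieces[7] = 2
pieces[8] = 2
pieces[9] = 3
pieces[10] = 3

3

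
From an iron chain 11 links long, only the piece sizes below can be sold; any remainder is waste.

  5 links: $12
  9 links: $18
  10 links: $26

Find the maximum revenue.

Consider every possible first cut. r[k] is the best of p[i]+r[k−i] over all sellable i≤k.
r[1] = 0
r[2] = 0
r[3] = 0
r[4] = 0
r[5] = 12
r[6] = 12
r[7] = 12
r[8] = 12
r[9] = max(12+0, 18+0) = 18
r[10] = max(12+12, 18+0, 26+0) = 26
r[11] = max(12+12, 18+0, 26+0) = 26
One optimal cutting: pieces 10 with 1 link of scrap → $26.

26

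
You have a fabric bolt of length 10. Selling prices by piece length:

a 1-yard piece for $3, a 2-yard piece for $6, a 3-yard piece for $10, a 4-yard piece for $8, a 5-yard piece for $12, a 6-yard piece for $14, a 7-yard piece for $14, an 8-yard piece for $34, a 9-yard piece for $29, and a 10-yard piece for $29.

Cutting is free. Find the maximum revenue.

Consider every possible first cut. best[k] is the best of p[i]+best[k−i] over all sellable i≤k.
best[1] = 3
best[2] = max(3+3, 6+0) = 6
best[3] = max(3+6, 6+3, 10+0) = 10
best[4] = max(3+10, 6+6, 10+3, 8+0) = 13
best[5] = max(3+13, 6+10, 10+6, 8+3, 12+0) = 16
best[6] = max(3+16, 6+13, 10+10, 8+6, 12+3, 14+0) = 20
best[7] = max(3+20, 6+16, 10+13, …, 14+3, 14+0) = 23
best[8] = max(3+23, 6+20, 10+16, …, 14+3, 34+0) = 34
best[9] = max(3+34, 6+23, 10+20, …, 34+3, 29+0) = 37
best[10] = max(3+37, 6+34, 10+23, …, 29+3, 29+0) = 40
One optimal cutting: 8 + 1 + 1 → $34 + $3 + $3 = $40.

40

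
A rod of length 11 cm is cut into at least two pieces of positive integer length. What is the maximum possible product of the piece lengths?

Define prod[k] = max over 1≤i<k of i · max(k−i, prod[k−i]); the inner max lets the remainder stay uncut if that's better.
prod[2] = 1*max(1,0) = 1*1 = 1
prod[3] = 1*max(2,1) = 1*2 = 2
prod[4] = 2*max(2,1) = 2*2 = 4
prod[5] = 2*max(3,2) = 2*3 = 6
prod[6] = 3*max(3,2) = 3*3 = 9
prod[7] = 2*max(5,6) = 2*6 = 12
prod[8] = 2*max(6,9) = 2*9 = 18
prod[9] = 3*max(6,9) = 3*9 = 27
prod[10] = 2*max(8,18) = 2*18 = 36
prod[11] = 2*max(9,27) = 2*27 = 54
One optimal split: 3 + 3 + 3 + 2; product 3*3*3*2 = 54.

54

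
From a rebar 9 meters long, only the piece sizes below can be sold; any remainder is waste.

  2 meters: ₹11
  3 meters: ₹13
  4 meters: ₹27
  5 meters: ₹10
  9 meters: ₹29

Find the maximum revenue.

54

Build best[k] bottom-up: best[k] = max over allowed piece i of (p[i] + best[k−i]).
best[1] = 0
best[2] = 11
best[3] = 13
best[4] = 27
best[5] = 27
best[6] = 38  (first piece 2, then best[4]=27)
best[7] = 40  (first piece 3, then best[4]=27)
best[8] = 54  (first piece 4, then best[4]=27)
best[9] = 54
One optimal cutting: pieces 4 + 4 with 1 meter of scrap → ₹54.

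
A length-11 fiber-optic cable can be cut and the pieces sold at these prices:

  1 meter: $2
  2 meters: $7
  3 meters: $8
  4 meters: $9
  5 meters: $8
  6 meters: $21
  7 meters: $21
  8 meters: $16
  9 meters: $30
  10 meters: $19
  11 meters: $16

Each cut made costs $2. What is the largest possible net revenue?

Build net[k] bottom-up: net[k] = max over allowed piece i of (p[i] + net[k−i]) − 2 per cut.
net[1] = 2
net[2] = max(2+2-2, 7+0) = 7
net[3] = max(2+7-2, 7+2-2, 8+0) = 8
net[4] = max(2+8-2, 7+7-2, 8+2-2, 9+0) = 12
net[5] = max(2+12-2, 7+8-2, 8+7-2, 9+2-2, 8+0) = 13
net[6] = max(2+13-2, 7+12-2, 8+8-2, 9+7-2, 8+2-2, 21+0) = 21
net[7] = max(2+21-2, 7+13-2, 8+12-2, …, 21+2-2, 21+0) = 21
net[8] = max(2+21-2, 7+21-2, 8+13-2, …, 21+2-2, 16+0) = 26
net[9] = max(2+26-2, 7+21-2, 8+21-2, …, 16+2-2, 30+0) = 30
net[10] = max(2+30-2, 7+26-2, 8+21-2, …, 30+2-2, 19+0) = 31
net[11] = max(2+31-2, 7+30-2, 8+26-2, …, 19+2-2, 16+0) = 35
One optimal plan: pieces 9 + 2 (1 cut) → $37 − $2 = $35.

35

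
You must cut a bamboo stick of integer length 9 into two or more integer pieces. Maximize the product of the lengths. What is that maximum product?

Define f[k] = max over 1≤i<k of i · max(k−i, f[k−i]); the inner max lets the remainder stay uncut if that's better.
Small cases: f[2]=1, f[3]=2.
f[4] = 2·max(2,1) = 2·2 = 4
f[5] = 2·max(3,2) = 2·3 = 6
f[6] = 3·max(3,2) = 3·3 = 9
f[7] = 2·max(5,6) = 2·6 = 12
f[8] = 2·max(6,9) = 2·9 = 18
f[9] = 3·max(6,9) = 3·9 = 27
One optimal split: 3 + 3 + 3; product 3·3·3 = 27.

27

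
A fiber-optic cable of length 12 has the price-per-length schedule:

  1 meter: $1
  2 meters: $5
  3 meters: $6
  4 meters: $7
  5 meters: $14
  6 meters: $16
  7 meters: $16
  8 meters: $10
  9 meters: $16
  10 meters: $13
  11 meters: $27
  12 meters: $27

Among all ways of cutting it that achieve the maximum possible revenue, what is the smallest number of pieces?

3

Let r[k] be the best obtainable value from length k. For each k, try every first piece i and keep the best of price[i] + r[k−i].
r[1] = 1
r[2] = max(1+1, 5+0) = 5
r[3] = max(1+5, 5+1, 6+0) = 6
r[4] = max(1+6, 5+5, 6+1, 7+0) = 10
r[5] = max(1+10, 5+6, 6+5, 7+1, 14+0) = 14
r[6] = max(1+14, 5+10, 6+6, 7+5, 14+1, 16+0) = 16
r[7] = max(1+16, 5+14, 6+10, …, 16+1, 16+0) = 19
r[8] = max(1+19, 5+16, 6+14, …, 16+1, 10+0) = 21
r[9] = max(1+21, 5+19, 6+16, …, 10+1, 16+0) = 24
r[10] = max(1+24, 5+21, 6+19, …, 16+1, 13+0) = 28
r[11] = max(1+28, 5+24, 6+21, …, 13+1, 27+0) = 30
r[12] = max(1+30, 5+28, 6+24, …, 27+1, 27+0) = 33
Maximum revenue is $33.
Now minimize piece count subject to staying optimal: for each k, pieces[k] = 1 + min over i with p[i]+r[k−i]=r[k] of pieces[k−i].
pieces[9] = 3
pieces[10] = 2
pieces[11] = 2
pieces[12] = 3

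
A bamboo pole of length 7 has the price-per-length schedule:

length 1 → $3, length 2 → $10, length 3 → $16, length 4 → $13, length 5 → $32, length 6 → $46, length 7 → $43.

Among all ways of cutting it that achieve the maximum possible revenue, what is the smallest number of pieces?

2

Let r[k] be the best obtainable value from length k. For each k, try every first piece i and keep the best of price[i] + r[k−i].
r[1] = 3
r[2] = 10
r[3] = 16
r[4] = 20  (first piece 2, then r[2]=10)
r[5] = 32
r[6] = 46
r[7] = 49  (first piece 1, then r[6]=46)
Maximum revenue is $49.
Now minimize piece count subject to staying optimal: for each k, pieces[k] = 1 + min over i with p[i]+r[k−i]=r[k] of pieces[k−i].
pieces[4] = 2
pieces[5] = 1
pieces[6] = 1
pieces[7] = 2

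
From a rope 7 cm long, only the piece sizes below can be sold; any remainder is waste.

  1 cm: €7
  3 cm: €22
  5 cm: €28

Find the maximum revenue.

51

Let f[k] be the best obtainable value from length k. For each k, try every first piece i and keep the best of price[i] + f[k−i].
f[1] = 7
f[2] = 14  (first piece 1, then f[1]=7)
f[3] = max(7+14, 22+0) = 22
f[4] = max(7+22, 22+7) = 29
f[5] = max(7+29, 22+14, 28+0) = 36
f[6] = max(7+36, 22+22, 28+7) = 44
f[7] = max(7+44, 22+29, 28+14) = 51
One optimal cutting: 3 + 3 + 1 → €51.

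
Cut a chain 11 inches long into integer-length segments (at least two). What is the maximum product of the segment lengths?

54

Fill f[k] for k=2..11: at each k try every first piece i and multiply by the better of (k−i) uncut or f[k−i].
f[2] = 1·max(1,0) = 1·1 = 1
f[3] = 1·max(2,1) = 1·2 = 2
f[4] = 2·max(2,1) = 2·2 = 4
f[5] = 2·max(3,2) = 2·3 = 6
f[6] = 3·max(3,2) = 3·3 = 9
f[7] = 2·max(5,6) = 2·6 = 12
f[8] = 2·max(6,9) = 2·9 = 18
f[9] = 3·max(6,9) = 3·9 = 27
f[10] = 2·max(8,18) = 2·18 = 36
f[11] = 2·max(9,27) = 2·27 = 54
One optimal split: 3 + 3 + 3 + 2; product 3·3·3·2 = 54.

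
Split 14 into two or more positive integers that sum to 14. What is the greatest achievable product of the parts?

Let f[k] be the best product for length k (with at least one cut). For each first piece i, the rest contributes max(k−i, f[k−i]).
Small cases: f[2]=1, f[3]=2, f[4]=4, f[5]=6, f[6]=9, f[7]=12, f[8]=18, f[9]=27.
f[10] = max(1×27, 2×18, 3×12, …, 8×2, 9×1) = 36
f[11] = max(1×36, 2×27, 3×18, …, 9×2, 10×1) = 54
f[12] = max(1×54, 2×36, 3×27, …, 10×2, 11×1) = 81
f[13] = max(1×81, 2×54, 3×36, …, 11×2, 12×1) = 108
f[14] = max(1×108, 2×81, 3×54, …, 12×2, 13×1) = 162
One optimal split: 3 + 3 + 3 + 3 + 2; product 3×3×3×3×2 = 162.

162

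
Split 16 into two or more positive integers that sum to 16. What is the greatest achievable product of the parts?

324

Fill g[k] for k=2..16: at each k try every first piece i and multiply by the better of (k−i) uncut or g[k−i].
Small cases: g[2]=1, g[3]=2, g[4]=4, g[5]=6, g[6]=9, g[7]=12, g[8]=18, g[9]=27.
g[10] = max(1×27, 2×18, 3×12, …, 8×2, 9×1) = 36
g[11] = max(1×36, 2×27, 3×18, …, 9×2, 10×1) = 54
g[12] = max(1×54, 2×36, 3×27, …, 10×2, 11×1) = 81
g[13] = max(1×81, 2×54, 3×36, …, 11×2, 12×1) = 108
g[14] = max(1×108, 2×81, 3×54, …, 12×2, 13×1) = 162
g[15] = max(1×162, 2×108, 3×81, …, 13×2, 14×1) = 243
g[16] = max(1×243, 2×162, 3×108, …, 14×2, 15×1) = 324
One optimal split: 3 + 3 + 3 + 3 + 2 + 2; product 3×3×3×3×2×2 = 324.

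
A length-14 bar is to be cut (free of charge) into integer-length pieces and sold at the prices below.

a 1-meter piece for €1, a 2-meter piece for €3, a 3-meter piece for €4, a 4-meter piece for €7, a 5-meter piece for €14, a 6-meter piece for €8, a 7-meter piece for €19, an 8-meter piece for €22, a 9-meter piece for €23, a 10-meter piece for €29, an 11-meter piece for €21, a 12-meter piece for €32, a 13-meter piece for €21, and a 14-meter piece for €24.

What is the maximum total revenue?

Build v[k] bottom-up: v[k] = max over allowed piece i of (p[i] + v[k−i]).
v[1] = 1
v[2] = max(1+1, 3+0) = 3
v[3] = max(1+3, 3+1, 4+0) = 4
v[4] = max(1+4, 3+3, 4+1, 7+0) = 7
v[5] = max(1+7, 3+4, 4+3, 7+1, 14+0) = 14
v[6] = max(1+14, 3+7, 4+4, 7+3, 14+1, 8+0) = 15
v[7] = max(1+15, 3+14, 4+7, …, 8+1, 19+0) = 19
v[8] = max(1+19, 3+15, 4+14, …, 19+1, 22+0) = 22
v[9] = max(1+22, 3+19, 4+15, …, 22+1, 23+0) = 23
v[10] = max(1+23, 3+22, 4+19, …, 23+1, 29+0) = 29
v[11] = max(1+29, 3+23, 4+22, …, 29+1, 21+0) = 30
v[12] = max(1+30, 3+29, 4+23, …, 21+1, 32+0) = 33
v[13] = max(1+33, 3+30, 4+29, …, 32+1, 21+0) = 36
v[14] = max(1+36, 3+33, 4+30, …, 21+1, 24+0) = 38
One optimal cutting: 7 + 7 → €19 + €19 = €38.

38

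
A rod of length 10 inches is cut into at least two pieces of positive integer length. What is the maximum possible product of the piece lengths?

Let P[k] be the best product for length k (with at least one cut). For each first piece i, the rest contributes max(k−i, P[k−i]).
Small cases: P[2]=1, P[3]=2.
P[4] = 2*max(2,1) = 2*2 = 4
P[5] = 2*max(3,2) = 2*3 = 6
P[6] = 3*max(3,2) = 3*3 = 9
P[7] = 2*max(5,6) = 2*6 = 12
P[8] = 2*max(6,9) = 2*9 = 18
P[9] = 3*max(6,9) = 3*9 = 27
P[10] = 2*max(8,18) = 2*18 = 36
One optimal split: 3 + 3 + 2 + 2; product 3*3*2*2 = 36.

36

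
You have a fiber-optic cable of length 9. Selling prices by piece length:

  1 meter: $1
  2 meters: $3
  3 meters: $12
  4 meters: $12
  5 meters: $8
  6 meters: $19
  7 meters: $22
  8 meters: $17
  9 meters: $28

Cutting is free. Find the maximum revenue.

36

Build R[k] bottom-up: R[k] = max over allowed piece i of (p[i] + R[k−i]).
R[1] = 1
R[2] = max(1+1, 3+0) = 3
R[3] = max(1+3, 3+1, 12+0) = 12
R[4] = max(1+12, 3+3, 12+1, 12+0) = 13
R[5] = max(1+13, 3+12, 12+3, 12+1, 8+0) = 15
R[6] = max(1+15, 3+13, 12+12, 12+3, 8+1, 19+0) = 24
R[7] = max(1+24, 3+15, 12+13, …, 19+1, 22+0) = 25
R[8] = max(1+25, 3+24, 12+15, …, 22+1, 17+0) = 27
R[9] = max(1+27, 3+25, 12+24, …, 17+1, 28+0) = 36
One optimal cutting: 3 + 3 + 3 → $12 + $12 + $12 = $36.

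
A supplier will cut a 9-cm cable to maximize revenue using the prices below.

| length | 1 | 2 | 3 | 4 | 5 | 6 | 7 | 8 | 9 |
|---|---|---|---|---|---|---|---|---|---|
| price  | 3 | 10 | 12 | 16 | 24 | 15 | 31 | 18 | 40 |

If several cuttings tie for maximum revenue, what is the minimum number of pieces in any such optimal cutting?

Build r[k] bottom-up: r[k] = max over allowed piece i of (p[i] + r[k−i]).
r[1] = 3
r[2] = max(3+3, 10+0) = 10
r[3] = max(3+10, 10+3, 12+0) = 13
r[4] = max(3+13, 10+10, 12+3, 16+0) = 20
r[5] = max(3+20, 10+13, 12+10, 16+3, 24+0) = 24
r[6] = max(3+24, 10+20, 12+13, 16+10, 24+3, 15+0) = 30
r[7] = max(3+30, 10+24, 12+20, …, 15+3, 31+0) = 34
r[8] = max(3+34, 10+30, 12+24, …, 31+3, 18+0) = 40
r[9] = max(3+40, 10+34, 12+30, …, 18+3, 40+0) = 44
Maximum revenue is $44.
Now minimize piece count subject to staying optimal: for each k, pieces[k] = 1 + min over i with p[i]+r[k−i]=r[k] of pieces[k−i].
pieces[6] = 3
pieces[7] = 2
pieces[8] = 4
pieces[9] = 3

3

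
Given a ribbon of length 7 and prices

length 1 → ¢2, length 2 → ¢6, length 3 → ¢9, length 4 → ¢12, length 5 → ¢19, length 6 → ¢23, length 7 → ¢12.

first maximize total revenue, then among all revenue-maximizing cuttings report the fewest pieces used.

Consider every possible first cut. r[k] is the best of p[i]+r[k−i] over all sellable i≤k.
r[1] = 2
r[2] = max(2+2, 6+0) = 6
r[3] = max(2+6, 6+2, 9+0) = 9
r[4] = max(2+9, 6+6, 9+2, 12+0) = 12
r[5] = max(2+12, 6+9, 9+6, 12+2, 19+0) = 19
r[6] = max(2+19, 6+12, 9+9, 12+6, 19+2, 23+0) = 23
r[7] = max(2+23, 6+19, 9+12, …, 23+2, 12+0) = 25
Maximum revenue is ¢25.
Now minimize piece count subject to staying optimal: for each k, pieces[k] = 1 + min over i with p[i]+r[k−i]=r[k] of pieces[k−i].
pieces[4] = 1
pieces[5] = 1
pieces[6] = 1
pieces[7] = 2

2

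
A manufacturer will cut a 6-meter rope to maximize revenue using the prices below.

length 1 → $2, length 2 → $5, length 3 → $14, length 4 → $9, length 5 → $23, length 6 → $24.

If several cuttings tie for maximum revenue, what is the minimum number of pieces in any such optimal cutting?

Build r[k] bottom-up: r[k] = max over allowed piece i of (p[i] + r[k−i]).
r[1] = 2
r[2] = max(2+2, 5+0) = 5
r[3] = max(2+5, 5+2, 14+0) = 14
r[4] = max(2+14, 5+5, 14+2, 9+0) = 16
r[5] = max(2+16, 5+14, 14+5, 9+2, 23+0) = 23
r[6] = max(2+23, 5+16, 14+14, 9+5, 23+2, 24+0) = 28
Maximum revenue is $28.
Now minimize piece count subject to staying optimal: for each k, pieces[k] = 1 + min over i with p[i]+r[k−i]=r[k] of pieces[k−i].
pieces[3] = 1
pieces[4] = 2
pieces[5] = 1
pieces[6] = 2

2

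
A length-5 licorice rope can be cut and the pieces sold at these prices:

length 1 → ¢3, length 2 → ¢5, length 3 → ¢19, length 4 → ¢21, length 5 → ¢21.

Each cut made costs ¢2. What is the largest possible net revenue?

22

Consider every possible first cut. r[k] is the best of p[i]+r[k−i] over all sellable i≤k, charging 2 whenever i<k.
r[1] = 3
r[2] = 5
r[3] = 19
r[4] = 21
r[5] = 22  (first piece 1, then r[4]=21)
One optimal plan: pieces 4 + 1 (1 cut) → ¢24 − ¢2 = ¢22.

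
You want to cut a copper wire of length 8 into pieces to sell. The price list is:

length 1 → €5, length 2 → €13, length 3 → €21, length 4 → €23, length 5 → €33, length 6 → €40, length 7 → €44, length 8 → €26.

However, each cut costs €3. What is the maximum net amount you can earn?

51

Consider every possible first cut. r[k] is the best of p[i]+r[k−i] over all sellable i≤k, charging 3 whenever i<k.
r[1] = 5
r[2] = 13
r[3] = 21
r[4] = 23  (first piece 1, then r[3]=21)
r[5] = 33
r[6] = 40
r[7] = 44
r[8] = 51  (first piece 3, then r[5]=33)
One optimal plan: pieces 5 + 3 (1 cut) → €54 − €3 = €51.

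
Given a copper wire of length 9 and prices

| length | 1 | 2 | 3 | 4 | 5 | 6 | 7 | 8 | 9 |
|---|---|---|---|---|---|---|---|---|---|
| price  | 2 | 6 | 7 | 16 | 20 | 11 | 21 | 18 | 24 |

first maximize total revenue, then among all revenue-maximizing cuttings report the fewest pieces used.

2

Consider every possible first cut. r[k] is the best of p[i]+r[k−i] over all sellable i≤k.
r[1] = 2
r[2] = 6
r[3] = 8  (first piece 1, then r[2]=6)
r[4] = 16
r[5] = 20
r[6] = 22  (first piece 1, then r[5]=20)
r[7] = 26  (first piece 2, then r[5]=20)
r[8] = 32  (first piece 4, then r[4]=16)
r[9] = 36  (first piece 4, then r[5]=20)
Maximum revenue is €36.
Now minimize piece count subject to staying optimal: for each k, pieces[k] = 1 + min over i with p[i]+r[k−i]=r[k] of pieces[k−i].
pieces[6] = 2
pieces[7] = 2
pieces[8] = 2
pieces[9] = 2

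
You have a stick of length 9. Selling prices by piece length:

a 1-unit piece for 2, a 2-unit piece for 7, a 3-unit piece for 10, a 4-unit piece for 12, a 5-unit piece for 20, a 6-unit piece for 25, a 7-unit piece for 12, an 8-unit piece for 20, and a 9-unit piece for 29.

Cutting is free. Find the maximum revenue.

Build best[k] bottom-up: best[k] = max over allowed piece i of (p[i] + best[k−i]).
best[1] = 2
best[2] = 7
best[3] = 10
best[4] = 14  (first piece 2, then best[2]=7)
best[5] = 20
best[6] = 25
best[7] = 27  (first piece 1, then best[6]=25)
best[8] = 32  (first piece 2, then best[6]=25)
best[9] = 35  (first piece 3, then best[6]=25)
One optimal cutting: 6 + 3 → 25 + 10 = 35.

35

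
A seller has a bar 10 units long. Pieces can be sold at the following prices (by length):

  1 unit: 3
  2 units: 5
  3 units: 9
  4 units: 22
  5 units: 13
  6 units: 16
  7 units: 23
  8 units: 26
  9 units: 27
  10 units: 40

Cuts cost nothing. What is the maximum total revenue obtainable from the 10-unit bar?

50

Consider every possible first cut. R[k] is the best of p[i]+R[k−i] over all sellable i≤k.
R[1] = 3
R[2] = 6  (first piece 1, then R[1]=3)
R[3] = 9  (first piece 1, then R[2]=6)
R[4] = 22
R[5] = 25  (first piece 1, then R[4]=22)
R[6] = 28  (first piece 1, then R[5]=25)
R[7] = 31  (first piece 1, then R[6]=28)
R[8] = 44  (first piece 4, then R[4]=22)
R[9] = 47  (first piece 1, then R[8]=44)
R[10] = 50  (first piece 1, then R[9]=47)
One optimal cutting: 4 + 4 + 1 + 1 → 22 + 22 + 3 + 3 = 50.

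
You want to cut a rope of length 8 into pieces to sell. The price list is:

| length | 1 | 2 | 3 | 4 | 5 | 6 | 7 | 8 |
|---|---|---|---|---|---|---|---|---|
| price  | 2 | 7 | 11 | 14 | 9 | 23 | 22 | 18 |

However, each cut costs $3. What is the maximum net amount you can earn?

Build v[k] bottom-up: v[k] = max over allowed piece i of (p[i] + v[k−i]) − 3 per cut.
v[1] = 2
v[2] = max(2+2-3, 7+0) = 7
v[3] = max(2+7-3, 7+2-3, 11+0) = 11
v[4] = max(2+11-3, 7+7-3, 11+2-3, 14+0) = 14
v[5] = max(2+14-3, 7+11-3, 11+7-3, 14+2-3, 9+0) = 15
v[6] = max(2+15-3, 7+14-3, 11+11-3, 14+7-3, 9+2-3, 23+0) = 23
v[7] = max(2+23-3, 7+15-3, 11+14-3, …, 23+2-3, 22+0) = 22
v[8] = max(2+22-3, 7+23-3, 11+15-3, …, 22+2-3, 18+0) = 27
One optimal plan: pieces 6 + 2 (1 cut) → $30 − $3 = $27.

27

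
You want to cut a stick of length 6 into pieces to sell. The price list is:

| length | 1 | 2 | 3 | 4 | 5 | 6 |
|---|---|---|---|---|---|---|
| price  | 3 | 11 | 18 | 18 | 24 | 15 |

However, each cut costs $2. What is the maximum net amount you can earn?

34

Build v[k] bottom-up: v[k] = max over allowed piece i of (p[i] + v[k−i]) − 2 per cut.
v[1] = 3
v[2] = 11
v[3] = 18
v[4] = 20  (first piece 2, then v[2]=11)
v[5] = 27  (first piece 2, then v[3]=18)
v[6] = 34  (first piece 3, then v[3]=18)
One optimal plan: pieces 3 + 3 (1 cut) → $36 − $2 = $34.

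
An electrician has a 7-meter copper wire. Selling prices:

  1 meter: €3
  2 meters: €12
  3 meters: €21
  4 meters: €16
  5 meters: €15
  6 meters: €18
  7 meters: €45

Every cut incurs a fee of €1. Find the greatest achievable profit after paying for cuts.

Consider every possible first cut. v[k] is the best of p[i]+v[k−i] over all sellable i≤k, charging 1 whenever i<k.
v[1] = 3
v[2] = 12
v[3] = 21
v[4] = 23  (first piece 1, then v[3]=21)
v[5] = 32  (first piece 2, then v[3]=21)
v[6] = 41  (first piece 3, then v[3]=21)
v[7] = 45
Best is to make no cuts and sell whole for €45.

45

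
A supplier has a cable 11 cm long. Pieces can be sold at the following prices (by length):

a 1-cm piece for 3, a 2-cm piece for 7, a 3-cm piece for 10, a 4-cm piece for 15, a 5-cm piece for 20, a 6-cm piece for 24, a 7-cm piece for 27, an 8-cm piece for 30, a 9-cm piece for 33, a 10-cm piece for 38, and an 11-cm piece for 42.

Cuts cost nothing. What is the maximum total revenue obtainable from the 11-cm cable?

Let R[k] be the best obtainable value from length k. For each k, try every first piece i and keep the best of price[i] + R[k−i].
R[1] = 3
R[2] = max(3+3, 7+0) = 7
R[3] = max(3+7, 7+3, 10+0) = 10
R[4] = max(3+10, 7+7, 10+3, 15+0) = 15
R[5] = max(3+15, 7+10, 10+7, 15+3, 20+0) = 20
R[6] = max(3+20, 7+15, 10+10, 15+7, 20+3, 24+0) = 24
R[7] = max(3+24, 7+20, 10+15, …, 24+3, 27+0) = 27
R[8] = max(3+27, 7+24, 10+20, …, 27+3, 30+0) = 31
R[9] = max(3+31, 7+27, 10+24, …, 30+3, 33+0) = 35
R[10] = max(3+35, 7+31, 10+27, …, 33+3, 38+0) = 40
R[11] = max(3+40, 7+35, 10+31, …, 38+3, 42+0) = 44
One optimal cutting: 6 + 5 → 24 + 20 = 44.

44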